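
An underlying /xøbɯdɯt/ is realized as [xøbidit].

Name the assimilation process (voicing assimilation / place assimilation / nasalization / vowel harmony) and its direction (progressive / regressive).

vowel harmony, progressive

/ɯ/→[i] /ɯ/→[i].
Vowels agree with the first vowel, so the harmony is progressive.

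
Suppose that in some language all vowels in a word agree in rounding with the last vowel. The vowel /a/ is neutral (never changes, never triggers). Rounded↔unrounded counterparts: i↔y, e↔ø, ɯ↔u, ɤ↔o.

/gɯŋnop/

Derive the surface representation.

[guŋnop]

/ɯ/ harmonizes with /o/ ([+round]) → [u]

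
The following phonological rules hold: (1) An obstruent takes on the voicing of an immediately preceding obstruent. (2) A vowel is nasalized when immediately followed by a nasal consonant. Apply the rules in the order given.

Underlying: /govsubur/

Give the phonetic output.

Rule 1: /s/ after /v/ (voiced) → [z]
After rule 1: govzubur
Rule 2: no segment meets the rule's conditions; no change.

[govzubur]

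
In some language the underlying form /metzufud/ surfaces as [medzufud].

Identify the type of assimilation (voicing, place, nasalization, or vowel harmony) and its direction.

voicing assimilation, regressive

/t/→[d].
Each target copies a feature from the following segment, so the direction is regressive.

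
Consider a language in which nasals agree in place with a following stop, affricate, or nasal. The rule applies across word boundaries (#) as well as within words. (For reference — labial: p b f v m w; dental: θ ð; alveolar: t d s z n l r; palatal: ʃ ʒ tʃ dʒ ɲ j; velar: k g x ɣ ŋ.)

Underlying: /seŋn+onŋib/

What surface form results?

/ŋ/ before /n/ (alveolar) → [n]
/n/ before /ŋ/ (velar) → [ŋ]

[senn+oŋŋib]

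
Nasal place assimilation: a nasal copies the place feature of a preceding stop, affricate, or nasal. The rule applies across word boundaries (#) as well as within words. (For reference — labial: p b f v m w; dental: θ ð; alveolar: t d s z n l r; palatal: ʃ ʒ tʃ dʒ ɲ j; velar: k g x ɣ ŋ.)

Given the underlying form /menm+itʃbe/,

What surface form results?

[menn+itʃbe]

/m/ after /n/ (alveolar) → [n]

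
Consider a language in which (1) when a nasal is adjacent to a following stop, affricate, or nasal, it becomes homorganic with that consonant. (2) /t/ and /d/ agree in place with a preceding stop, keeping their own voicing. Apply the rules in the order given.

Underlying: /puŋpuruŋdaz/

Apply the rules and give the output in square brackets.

[pumpurundaz]

Rule 1: /ŋ/ before /p/ (labial) → [m]
Rule 1: /ŋ/ before /d/ (alveolar) → [n]
After rule 1: pumpurundaz
Rule 2: no segment meets the rule's conditions; no change.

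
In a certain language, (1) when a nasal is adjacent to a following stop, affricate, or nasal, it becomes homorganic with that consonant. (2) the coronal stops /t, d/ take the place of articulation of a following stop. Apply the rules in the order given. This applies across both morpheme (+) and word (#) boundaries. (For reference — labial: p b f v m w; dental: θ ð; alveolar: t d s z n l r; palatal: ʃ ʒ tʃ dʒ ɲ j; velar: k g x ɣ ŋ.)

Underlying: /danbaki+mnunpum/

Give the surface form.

[dambaki+nnumpum]

Rule 1: /n/ before /b/ (labial) → [m]
Rule 1: /m/ before /n/ (alveolar) → [n]
Rule 1: /n/ before /p/ (labial) → [m]
After rule 1: dambaki+nnumpum
Rule 2: no segment meets the rule's conditions; no change.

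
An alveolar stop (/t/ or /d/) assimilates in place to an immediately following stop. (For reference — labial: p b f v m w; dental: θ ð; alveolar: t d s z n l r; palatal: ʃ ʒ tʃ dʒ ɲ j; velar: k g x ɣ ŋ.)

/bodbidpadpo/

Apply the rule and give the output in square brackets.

/d/ before /b/ (labial) → [b]
/d/ before /p/ (labial) → [b]
/d/ before /p/ (labial) → [b]

[bobbibpabpo]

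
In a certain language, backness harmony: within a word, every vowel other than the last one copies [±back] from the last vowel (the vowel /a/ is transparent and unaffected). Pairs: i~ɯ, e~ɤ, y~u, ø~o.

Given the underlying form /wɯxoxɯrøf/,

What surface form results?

[wixøxirøf]

/ɯ/ harmonizes with /ø/ ([-back]) → [i]
/o/ harmonizes with /ø/ ([-back]) → [ø]
/ɯ/ harmonizes with /ø/ ([-back]) → [i]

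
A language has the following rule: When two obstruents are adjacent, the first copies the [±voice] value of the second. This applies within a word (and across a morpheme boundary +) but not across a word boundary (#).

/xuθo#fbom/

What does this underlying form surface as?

[xuθo#vbom]

/f/ before /b/ (voiced) → [v]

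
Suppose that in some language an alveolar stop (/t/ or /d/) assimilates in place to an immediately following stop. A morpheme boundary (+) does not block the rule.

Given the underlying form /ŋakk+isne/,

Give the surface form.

[ŋakk+isne]

no segment meets the rule's conditions; no change.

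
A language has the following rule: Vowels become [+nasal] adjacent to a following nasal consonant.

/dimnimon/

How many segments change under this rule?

3

/i/ before nasal /m/ → [ĩ]
/i/ before nasal /m/ → [ĩ]
/o/ before nasal /n/ → [õ]
3 segments change.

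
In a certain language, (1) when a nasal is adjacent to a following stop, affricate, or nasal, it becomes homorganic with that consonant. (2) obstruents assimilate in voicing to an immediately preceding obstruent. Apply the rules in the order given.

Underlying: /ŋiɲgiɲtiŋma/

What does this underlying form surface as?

Rule 1: /ɲ/ before /g/ (velar) → [ŋ]
Rule 1: /ɲ/ before /t/ (alveolar) → [n]
Rule 1: /ŋ/ before /m/ (labial) → [m]
After rule 1: ŋiŋgintimma
Rule 2: no segment meets the rule's conditions; no change.

[ŋiŋgintimma]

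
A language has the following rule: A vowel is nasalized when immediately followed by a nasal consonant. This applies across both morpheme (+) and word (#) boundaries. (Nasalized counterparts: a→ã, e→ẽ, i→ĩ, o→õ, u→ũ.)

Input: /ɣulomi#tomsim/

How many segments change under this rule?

3

/o/ before nasal /m/ → [õ]
/o/ before nasal /m/ → [õ]
/i/ before nasal /m/ → [ĩ]
3 segments change.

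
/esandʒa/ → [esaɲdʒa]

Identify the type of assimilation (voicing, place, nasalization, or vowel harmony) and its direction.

/n/→[ɲ].
Each target copies a feature from the following segment, so the direction is regressive.

place assimilation, regressive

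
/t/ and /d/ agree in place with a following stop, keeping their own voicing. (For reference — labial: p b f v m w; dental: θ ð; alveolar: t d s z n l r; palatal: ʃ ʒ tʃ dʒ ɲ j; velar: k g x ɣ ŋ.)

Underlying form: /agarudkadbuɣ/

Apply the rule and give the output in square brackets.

[agarugkabbuɣ]

/d/ before /k/ (velar) → [g]
/d/ before /b/ (labial) → [b]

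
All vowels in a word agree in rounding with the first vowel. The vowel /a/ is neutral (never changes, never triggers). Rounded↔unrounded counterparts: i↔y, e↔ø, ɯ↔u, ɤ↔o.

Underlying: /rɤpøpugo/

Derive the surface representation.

/ø/ harmonizes with /ɤ/ ([-round]) → [e]
/u/ harmonizes with /ɤ/ ([-round]) → [ɯ]
/o/ harmonizes with /ɤ/ ([-round]) → [ɤ]

[rɤpepɯgɤ]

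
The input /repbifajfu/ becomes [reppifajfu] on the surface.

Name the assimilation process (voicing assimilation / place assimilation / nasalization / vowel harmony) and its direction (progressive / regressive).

voicing assimilation, progressive

/b/→[p].
Each target copies a feature from the preceding segment, so the direction is progressive.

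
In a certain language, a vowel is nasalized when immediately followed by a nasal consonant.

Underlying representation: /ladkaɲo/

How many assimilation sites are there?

1

/a/ before nasal /ɲ/ → [ã]
1 segment changes.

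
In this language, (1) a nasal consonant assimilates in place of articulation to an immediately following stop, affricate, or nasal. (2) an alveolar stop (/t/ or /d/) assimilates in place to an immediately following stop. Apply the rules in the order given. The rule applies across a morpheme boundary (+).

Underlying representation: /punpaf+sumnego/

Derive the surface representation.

[pumpaf+sunnego]

Rule 1: /n/ before /p/ (labial) → [m]
Rule 1: /m/ before /n/ (alveolar) → [n]
After rule 1: pumpaf+sunnego
Rule 2: no segment meets the rule's conditions; no change.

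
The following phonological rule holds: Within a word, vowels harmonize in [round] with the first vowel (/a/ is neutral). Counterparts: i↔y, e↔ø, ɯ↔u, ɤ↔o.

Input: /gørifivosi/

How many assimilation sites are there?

/i/ harmonizes with /ø/ ([+round]) → [y]
/i/ harmonizes with /ø/ ([+round]) → [y]
/i/ harmonizes with /ø/ ([+round]) → [y]
3 segments change.

3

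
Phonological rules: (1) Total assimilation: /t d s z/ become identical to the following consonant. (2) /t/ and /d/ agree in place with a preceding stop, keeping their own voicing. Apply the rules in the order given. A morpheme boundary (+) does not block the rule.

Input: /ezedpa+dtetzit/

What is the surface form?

Rule 1: /d/ before /p/ → [p] (total assimilation)
Rule 1: /d/ before /t/ → [t] (total assimilation)
Rule 1: /t/ before /z/ → [z] (total assimilation)
After rule 1: ezeppa+ttezzit
Rule 2: no segment meets the rule's conditions; no change.

[ezeppa+ttezzit]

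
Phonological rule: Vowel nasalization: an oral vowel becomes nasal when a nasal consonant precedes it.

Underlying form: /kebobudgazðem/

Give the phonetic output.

[kebobudgazðem]

no segment meets the rule's conditions; no change.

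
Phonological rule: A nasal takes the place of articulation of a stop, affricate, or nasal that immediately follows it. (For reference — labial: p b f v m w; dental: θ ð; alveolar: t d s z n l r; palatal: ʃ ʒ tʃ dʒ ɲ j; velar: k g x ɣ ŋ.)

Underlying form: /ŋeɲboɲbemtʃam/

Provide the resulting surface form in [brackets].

/ɲ/ before /b/ (labial) → [m]
/ɲ/ before /b/ (labial) → [m]
/m/ before /tʃ/ (palatal) → [ɲ]

[ŋembombeɲtʃam]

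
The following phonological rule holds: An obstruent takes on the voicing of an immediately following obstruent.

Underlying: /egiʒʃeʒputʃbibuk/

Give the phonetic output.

[egiʃʃeʃpudʒbibuk]

/ʒ/ before /ʃ/ (voiceless) → [ʃ]
/ʒ/ before /p/ (voiceless) → [ʃ]
/tʃ/ before /b/ (voiced) → [dʒ]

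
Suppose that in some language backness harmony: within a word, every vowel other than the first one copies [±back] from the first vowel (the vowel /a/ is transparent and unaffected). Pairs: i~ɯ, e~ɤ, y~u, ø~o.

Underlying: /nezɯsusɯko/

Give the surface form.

[nezisysikø]

/ɯ/ harmonizes with /e/ ([-back]) → [i]
/u/ harmonizes with /e/ ([-back]) → [y]
/ɯ/ harmonizes with /e/ ([-back]) → [i]
/o/ harmonizes with /e/ ([-back]) → [ø]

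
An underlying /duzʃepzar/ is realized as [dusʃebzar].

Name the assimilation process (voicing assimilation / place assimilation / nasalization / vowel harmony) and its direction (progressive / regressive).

voicing assimilation, regressive

/z/→[s] /p/→[b].
Each target copies a feature from the following segment, so the direction is regressive.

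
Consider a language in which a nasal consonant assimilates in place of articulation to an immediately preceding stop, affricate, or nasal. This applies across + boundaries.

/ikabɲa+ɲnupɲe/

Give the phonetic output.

/ɲ/ after /b/ (labial) → [m]
/n/ after /ɲ/ (palatal) → [ɲ]
/ɲ/ after /p/ (labial) → [m]

[ikabma+ɲɲupme]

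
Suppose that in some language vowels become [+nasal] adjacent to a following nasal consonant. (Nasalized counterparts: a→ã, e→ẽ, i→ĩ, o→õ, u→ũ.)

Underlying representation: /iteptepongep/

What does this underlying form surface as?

/o/ before nasal /n/ → [õ]

[iteptepõngep]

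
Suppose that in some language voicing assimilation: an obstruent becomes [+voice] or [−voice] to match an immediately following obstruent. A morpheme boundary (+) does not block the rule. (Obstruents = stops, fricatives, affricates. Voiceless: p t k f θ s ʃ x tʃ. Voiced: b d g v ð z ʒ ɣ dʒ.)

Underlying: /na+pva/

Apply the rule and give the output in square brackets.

[na+bva]

/p/ before /v/ (voiced) → [b]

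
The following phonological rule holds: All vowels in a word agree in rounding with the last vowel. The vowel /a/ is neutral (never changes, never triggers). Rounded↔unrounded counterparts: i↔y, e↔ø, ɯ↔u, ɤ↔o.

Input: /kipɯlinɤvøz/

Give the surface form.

[kypulynovøz]

/i/ harmonizes with /ø/ ([+round]) → [y]
/ɯ/ harmonizes with /ø/ ([+round]) → [u]
/i/ harmonizes with /ø/ ([+round]) → [y]
/ɤ/ harmonizes with /ø/ ([+round]) → [o]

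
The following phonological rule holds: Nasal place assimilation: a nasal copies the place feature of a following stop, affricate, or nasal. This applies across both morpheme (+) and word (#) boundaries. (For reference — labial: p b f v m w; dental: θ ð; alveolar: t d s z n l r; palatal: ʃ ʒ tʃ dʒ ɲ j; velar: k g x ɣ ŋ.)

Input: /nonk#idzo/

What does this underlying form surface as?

[noŋk#idzo]

/n/ before /k/ (velar) → [ŋ]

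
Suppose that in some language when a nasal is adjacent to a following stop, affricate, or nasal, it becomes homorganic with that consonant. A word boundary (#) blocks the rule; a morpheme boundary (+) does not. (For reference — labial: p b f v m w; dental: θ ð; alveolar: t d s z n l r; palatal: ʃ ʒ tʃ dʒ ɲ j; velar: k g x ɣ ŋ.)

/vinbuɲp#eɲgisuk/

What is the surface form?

/n/ before /b/ (labial) → [m]
/ɲ/ before /p/ (labial) → [m]
/ɲ/ before /g/ (velar) → [ŋ]

[vimbump#eŋgisuk]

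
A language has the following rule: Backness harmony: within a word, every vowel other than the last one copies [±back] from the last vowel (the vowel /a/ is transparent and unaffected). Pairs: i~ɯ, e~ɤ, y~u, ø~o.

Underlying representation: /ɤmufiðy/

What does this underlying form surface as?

[emyfiðy]

/ɤ/ harmonizes with /y/ ([-back]) → [e]
/u/ harmonizes with /y/ ([-back]) → [y]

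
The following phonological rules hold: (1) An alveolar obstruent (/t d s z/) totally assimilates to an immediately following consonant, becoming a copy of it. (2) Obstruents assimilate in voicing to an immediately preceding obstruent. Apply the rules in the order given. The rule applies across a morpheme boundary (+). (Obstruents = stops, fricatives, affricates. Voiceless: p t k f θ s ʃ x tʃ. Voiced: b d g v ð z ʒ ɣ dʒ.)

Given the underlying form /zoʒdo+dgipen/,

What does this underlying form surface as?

Rule 1: /d/ before /g/ → [g] (total assimilation)
After rule 1: zoʒdo+ggipen
Rule 2: no segment meets the rule's conditions; no change.

[zoʒdo+ggipen]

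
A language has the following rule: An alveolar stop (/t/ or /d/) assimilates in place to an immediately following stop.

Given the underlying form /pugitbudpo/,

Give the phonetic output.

/t/ before /b/ (labial) → [p]
/d/ before /p/ (labial) → [b]

[pugipbubpo]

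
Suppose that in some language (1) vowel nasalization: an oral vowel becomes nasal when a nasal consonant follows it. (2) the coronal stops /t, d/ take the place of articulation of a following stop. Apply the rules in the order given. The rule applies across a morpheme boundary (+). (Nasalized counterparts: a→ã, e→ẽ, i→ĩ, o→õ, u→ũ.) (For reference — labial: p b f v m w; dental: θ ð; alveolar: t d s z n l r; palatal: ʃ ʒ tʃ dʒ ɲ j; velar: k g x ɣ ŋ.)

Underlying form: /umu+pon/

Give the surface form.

[ũmu+põn]

Rule 1: /u/ before nasal /m/ → [ũ]
Rule 1: /o/ before nasal /n/ → [õ]
After rule 1: ũmu+põn
Rule 2: no segment meets the rule's conditions; no change.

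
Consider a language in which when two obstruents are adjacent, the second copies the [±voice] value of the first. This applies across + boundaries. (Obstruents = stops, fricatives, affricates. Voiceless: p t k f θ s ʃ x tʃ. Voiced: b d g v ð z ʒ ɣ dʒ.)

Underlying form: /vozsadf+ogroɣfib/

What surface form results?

/s/ after /z/ (voiced) → [z]
/f/ after /d/ (voiced) → [v]
/f/ after /ɣ/ (voiced) → [v]

[vozzadv+ogroɣvib]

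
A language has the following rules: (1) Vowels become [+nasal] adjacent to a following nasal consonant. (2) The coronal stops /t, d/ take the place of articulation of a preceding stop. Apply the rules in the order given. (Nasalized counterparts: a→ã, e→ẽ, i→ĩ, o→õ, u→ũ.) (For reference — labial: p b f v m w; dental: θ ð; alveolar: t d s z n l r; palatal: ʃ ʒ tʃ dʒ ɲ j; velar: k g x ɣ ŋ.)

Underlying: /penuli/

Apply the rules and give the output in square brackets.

[pẽnuli]

Rule 1: /e/ before nasal /n/ → [ẽ]
After rule 1: pẽnuli
Rule 2: no segment meets the rule's conditions; no change.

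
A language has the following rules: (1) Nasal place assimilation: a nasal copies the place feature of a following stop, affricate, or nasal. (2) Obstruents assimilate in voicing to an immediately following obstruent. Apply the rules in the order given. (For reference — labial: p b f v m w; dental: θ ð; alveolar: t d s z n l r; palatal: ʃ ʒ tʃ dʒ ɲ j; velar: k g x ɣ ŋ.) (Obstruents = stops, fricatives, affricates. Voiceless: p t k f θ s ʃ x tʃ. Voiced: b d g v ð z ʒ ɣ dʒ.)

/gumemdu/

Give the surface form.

[gumendu]

Rule 1: /m/ before /d/ (alveolar) → [n]
After rule 1: gumendu
Rule 2: no segment meets the rule's conditions; no change.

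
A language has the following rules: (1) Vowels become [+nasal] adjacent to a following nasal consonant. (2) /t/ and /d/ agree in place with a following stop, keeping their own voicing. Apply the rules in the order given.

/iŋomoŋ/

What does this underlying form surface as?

[ĩŋõmõŋ]

Rule 1: /i/ before nasal /ŋ/ → [ĩ]
Rule 1: /o/ before nasal /m/ → [õ]
Rule 1: /o/ before nasal /ŋ/ → [õ]
After rule 1: ĩŋõmõŋ
Rule 2: no segment meets the rule's conditions; no change.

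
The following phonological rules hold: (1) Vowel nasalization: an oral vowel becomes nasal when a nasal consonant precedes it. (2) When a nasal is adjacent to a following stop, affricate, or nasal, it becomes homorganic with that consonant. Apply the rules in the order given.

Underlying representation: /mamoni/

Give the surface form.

Rule 1: /a/ after nasal /m/ → [ã]
Rule 1: /o/ after nasal /m/ → [õ]
Rule 1: /i/ after nasal /n/ → [ĩ]
After rule 1: mãmõnĩ
Rule 2: no segment meets the rule's conditions; no change.

[mãmõnĩ]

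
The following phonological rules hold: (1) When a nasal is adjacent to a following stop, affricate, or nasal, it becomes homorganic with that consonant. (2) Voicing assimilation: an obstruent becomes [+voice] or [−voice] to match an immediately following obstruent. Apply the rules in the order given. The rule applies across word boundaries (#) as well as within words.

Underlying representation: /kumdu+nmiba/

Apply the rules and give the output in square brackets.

Rule 1: /m/ before /d/ (alveolar) → [n]
Rule 1: /n/ before /m/ (labial) → [m]
After rule 1: kundu+mmiba
Rule 2: no segment meets the rule's conditions; no change.

[kundu+mmiba]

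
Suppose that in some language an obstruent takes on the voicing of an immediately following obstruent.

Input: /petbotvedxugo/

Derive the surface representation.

/t/ before /b/ (voiced) → [d]
/t/ before /v/ (voiced) → [d]
/d/ before /x/ (voiceless) → [t]

[pedbodvetxugo]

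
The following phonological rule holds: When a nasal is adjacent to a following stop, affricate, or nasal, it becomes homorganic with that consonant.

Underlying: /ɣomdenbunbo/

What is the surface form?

[ɣondembumbo]

/m/ before /d/ (alveolar) → [n]
/n/ before /b/ (labial) → [m]
/n/ before /b/ (labial) → [m]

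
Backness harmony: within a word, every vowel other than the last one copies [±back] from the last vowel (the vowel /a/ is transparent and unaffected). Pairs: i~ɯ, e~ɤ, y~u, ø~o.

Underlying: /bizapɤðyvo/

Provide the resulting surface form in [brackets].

[bɯzapɤðuvo]

/i/ harmonizes with /o/ ([+back]) → [ɯ]
/y/ harmonizes with /o/ ([+back]) → [u]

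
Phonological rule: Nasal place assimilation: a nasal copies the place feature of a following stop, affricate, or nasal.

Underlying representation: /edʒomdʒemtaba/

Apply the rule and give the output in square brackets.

/m/ before /dʒ/ (palatal) → [ɲ]
/m/ before /t/ (alveolar) → [n]

[edʒoɲdʒentaba]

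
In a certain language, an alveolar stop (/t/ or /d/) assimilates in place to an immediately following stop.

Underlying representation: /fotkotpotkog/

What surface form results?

[fokkoppokkog]

/t/ before /k/ (velar) → [k]
/t/ before /p/ (labial) → [p]
/t/ before /k/ (velar) → [k]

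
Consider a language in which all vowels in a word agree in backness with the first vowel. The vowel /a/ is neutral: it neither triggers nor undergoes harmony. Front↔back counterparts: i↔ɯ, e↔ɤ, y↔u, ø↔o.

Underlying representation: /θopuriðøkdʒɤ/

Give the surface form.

[θopurɯðokdʒɤ]

/i/ harmonizes with /o/ ([+back]) → [ɯ]
/ø/ harmonizes with /o/ ([+back]) → [o]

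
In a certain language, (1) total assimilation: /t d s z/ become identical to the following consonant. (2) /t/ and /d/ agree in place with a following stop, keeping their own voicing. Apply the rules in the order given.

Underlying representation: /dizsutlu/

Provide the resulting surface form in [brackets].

[dissullu]

Rule 1: /z/ before /s/ → [s] (total assimilation)
Rule 1: /t/ before /l/ → [l] (total assimilation)
After rule 1: dissullu
Rule 2: no segment meets the rule's conditions; no change.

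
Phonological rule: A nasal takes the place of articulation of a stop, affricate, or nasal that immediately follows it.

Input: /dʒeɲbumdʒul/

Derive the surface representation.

/ɲ/ before /b/ (labial) → [m]
/m/ before /dʒ/ (palatal) → [ɲ]

[dʒembuɲdʒul]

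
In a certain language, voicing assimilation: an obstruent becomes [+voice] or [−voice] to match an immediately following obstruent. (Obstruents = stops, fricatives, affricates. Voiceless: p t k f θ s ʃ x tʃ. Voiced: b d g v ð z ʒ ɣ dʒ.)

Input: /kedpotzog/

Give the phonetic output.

[ketpodzog]

/d/ before /p/ (voiceless) → [t]
/t/ before /z/ (voiced) → [d]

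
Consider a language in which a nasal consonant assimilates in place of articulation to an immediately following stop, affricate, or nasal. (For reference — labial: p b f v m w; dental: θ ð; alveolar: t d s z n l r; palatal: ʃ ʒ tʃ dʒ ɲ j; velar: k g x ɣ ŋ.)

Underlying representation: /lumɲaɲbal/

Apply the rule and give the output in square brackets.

/m/ before /ɲ/ (palatal) → [ɲ]
/ɲ/ before /b/ (labial) → [m]

[luɲɲambal]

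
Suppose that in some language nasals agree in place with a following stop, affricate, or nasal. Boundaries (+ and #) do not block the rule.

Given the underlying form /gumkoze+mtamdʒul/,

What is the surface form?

[guŋkoze+ntaɲdʒul]

/m/ before /k/ (velar) → [ŋ]
/m/ before /t/ (alveolar) → [n]
/m/ before /dʒ/ (palatal) → [ɲ]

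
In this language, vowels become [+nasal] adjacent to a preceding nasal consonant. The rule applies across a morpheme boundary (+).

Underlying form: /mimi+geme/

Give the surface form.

/i/ after nasal /m/ → [ĩ]
/i/ after nasal /m/ → [ĩ]
/e/ after nasal /m/ → [ẽ]

[mĩmĩ+gemẽ]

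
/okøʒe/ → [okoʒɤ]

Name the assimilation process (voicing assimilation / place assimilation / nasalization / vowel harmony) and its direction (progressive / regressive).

vowel harmony, progressive

/ø/→[o] /e/→[ɤ].
Vowels agree with the first vowel, so the harmony is progressive.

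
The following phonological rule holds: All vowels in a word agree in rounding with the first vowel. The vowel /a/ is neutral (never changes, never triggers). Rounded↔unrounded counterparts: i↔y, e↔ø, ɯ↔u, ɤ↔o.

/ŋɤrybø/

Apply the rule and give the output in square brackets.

/y/ harmonizes with /ɤ/ ([-round]) → [i]
/ø/ harmonizes with /ɤ/ ([-round]) → [e]

[ŋɤribe]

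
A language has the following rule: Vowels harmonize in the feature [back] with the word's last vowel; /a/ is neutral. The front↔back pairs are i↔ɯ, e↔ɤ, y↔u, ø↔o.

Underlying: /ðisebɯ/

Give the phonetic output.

/i/ harmonizes with /ɯ/ ([+back]) → [ɯ]
/e/ harmonizes with /ɯ/ ([+back]) → [ɤ]

[ðɯsɤbɯ]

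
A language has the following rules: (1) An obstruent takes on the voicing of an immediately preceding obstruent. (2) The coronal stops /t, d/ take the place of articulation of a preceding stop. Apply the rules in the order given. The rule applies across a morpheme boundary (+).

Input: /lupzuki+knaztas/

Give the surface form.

[lupsuki+knazdas]

Rule 1: /z/ after /p/ (voiceless) → [s]
Rule 1: /t/ after /z/ (voiced) → [d]
After rule 1: lupsuki+knazdas
Rule 2: no segment meets the rule's conditions; no change.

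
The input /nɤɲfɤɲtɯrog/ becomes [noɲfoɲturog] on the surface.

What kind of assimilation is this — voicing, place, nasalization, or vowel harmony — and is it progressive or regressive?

vowel harmony, regressive

/ɤ/→[o] /ɤ/→[o] /ɯ/→[u].
Vowels agree with the last vowel, so the harmony is regressive.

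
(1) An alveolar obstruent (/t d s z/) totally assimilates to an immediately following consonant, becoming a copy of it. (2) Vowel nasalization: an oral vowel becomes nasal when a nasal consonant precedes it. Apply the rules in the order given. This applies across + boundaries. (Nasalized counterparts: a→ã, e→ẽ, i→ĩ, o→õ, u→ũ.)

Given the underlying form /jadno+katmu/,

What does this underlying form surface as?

Rule 1: /d/ before /n/ → [n] (total assimilation)
Rule 1: /t/ before /m/ → [m] (total assimilation)
After rule 1: janno+kammu
Rule 2: /o/ after nasal /n/ → [õ]
Rule 2: /u/ after nasal /m/ → [ũ]

[jannõ+kammũ]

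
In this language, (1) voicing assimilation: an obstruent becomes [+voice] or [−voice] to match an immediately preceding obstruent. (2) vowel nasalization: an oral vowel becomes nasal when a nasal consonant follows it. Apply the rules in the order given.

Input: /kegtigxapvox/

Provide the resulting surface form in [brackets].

[kegdigɣapfox]

Rule 1: /t/ after /g/ (voiced) → [d]
Rule 1: /x/ after /g/ (voiced) → [ɣ]
Rule 1: /v/ after /p/ (voiceless) → [f]
After rule 1: kegdigɣapfox
Rule 2: no segment meets the rule's conditions; no change.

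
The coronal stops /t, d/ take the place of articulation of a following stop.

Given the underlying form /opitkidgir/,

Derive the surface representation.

/t/ before /k/ (velar) → [k]
/d/ before /g/ (velar) → [g]

[opikkiggir]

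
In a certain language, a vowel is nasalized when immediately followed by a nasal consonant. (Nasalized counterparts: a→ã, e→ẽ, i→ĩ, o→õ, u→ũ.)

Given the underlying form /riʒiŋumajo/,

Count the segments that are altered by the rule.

/i/ before nasal /ŋ/ → [ĩ]
/u/ before nasal /m/ → [ũ]
2 segments change.

2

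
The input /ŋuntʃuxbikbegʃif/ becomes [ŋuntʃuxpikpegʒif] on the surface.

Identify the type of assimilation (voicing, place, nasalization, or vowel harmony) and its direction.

voicing assimilation, progressive

/b/→[p] /b/→[p] /ʃ/→[ʒ].
Each target copies a feature from the preceding segment, so the direction is progressive.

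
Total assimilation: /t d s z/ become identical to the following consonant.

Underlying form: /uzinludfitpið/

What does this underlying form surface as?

[uzinluffippið]

/d/ before /f/ → [f] (total assimilation)
/t/ before /p/ → [p] (total assimilation)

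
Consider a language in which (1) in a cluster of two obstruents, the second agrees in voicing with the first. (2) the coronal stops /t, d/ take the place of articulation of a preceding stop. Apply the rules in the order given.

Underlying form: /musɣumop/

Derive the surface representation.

Rule 1: /ɣ/ after /s/ (voiceless) → [x]
After rule 1: musxumop
Rule 2: no segment meets the rule's conditions; no change.

[musxumop]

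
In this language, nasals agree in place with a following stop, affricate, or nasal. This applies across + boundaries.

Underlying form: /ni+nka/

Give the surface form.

[ni+ŋka]

/n/ before /k/ (velar) → [ŋ]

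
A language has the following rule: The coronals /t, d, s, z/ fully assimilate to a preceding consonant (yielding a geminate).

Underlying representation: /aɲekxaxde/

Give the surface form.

[aɲekxaxxe]

/d/ after /x/ → [x] (total assimilation)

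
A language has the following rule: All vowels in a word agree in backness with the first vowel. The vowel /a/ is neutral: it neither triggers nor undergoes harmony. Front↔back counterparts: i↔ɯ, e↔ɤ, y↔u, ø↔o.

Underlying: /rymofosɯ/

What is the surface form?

[rymøføsi]

/o/ harmonizes with /y/ ([-back]) → [ø]
/o/ harmonizes with /y/ ([-back]) → [ø]
/ɯ/ harmonizes with /y/ ([-back]) → [i]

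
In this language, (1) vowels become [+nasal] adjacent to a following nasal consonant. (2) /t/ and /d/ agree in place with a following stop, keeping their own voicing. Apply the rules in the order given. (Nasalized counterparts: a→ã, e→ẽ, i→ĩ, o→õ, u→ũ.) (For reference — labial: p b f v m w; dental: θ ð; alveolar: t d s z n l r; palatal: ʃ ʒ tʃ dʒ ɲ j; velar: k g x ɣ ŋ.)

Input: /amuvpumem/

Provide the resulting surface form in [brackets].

Rule 1: /a/ before nasal /m/ → [ã]
Rule 1: /u/ before nasal /m/ → [ũ]
Rule 1: /e/ before nasal /m/ → [ẽ]
After rule 1: ãmuvpũmẽm
Rule 2: no segment meets the rule's conditions; no change.

[ãmuvpũmẽm]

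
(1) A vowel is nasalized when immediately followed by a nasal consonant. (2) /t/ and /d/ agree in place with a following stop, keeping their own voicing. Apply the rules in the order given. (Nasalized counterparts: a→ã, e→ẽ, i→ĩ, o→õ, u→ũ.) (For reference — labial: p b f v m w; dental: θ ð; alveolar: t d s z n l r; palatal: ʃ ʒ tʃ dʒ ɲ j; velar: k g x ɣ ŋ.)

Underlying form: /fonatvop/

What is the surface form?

[fõnatvop]

Rule 1: /o/ before nasal /n/ → [õ]
After rule 1: fõnatvop
Rule 2: no segment meets the rule's conditions; no change.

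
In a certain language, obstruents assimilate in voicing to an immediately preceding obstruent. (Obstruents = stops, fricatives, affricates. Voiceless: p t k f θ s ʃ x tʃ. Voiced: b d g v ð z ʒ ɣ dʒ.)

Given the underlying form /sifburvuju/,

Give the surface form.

/b/ after /f/ (voiceless) → [p]

[sifpurvuju]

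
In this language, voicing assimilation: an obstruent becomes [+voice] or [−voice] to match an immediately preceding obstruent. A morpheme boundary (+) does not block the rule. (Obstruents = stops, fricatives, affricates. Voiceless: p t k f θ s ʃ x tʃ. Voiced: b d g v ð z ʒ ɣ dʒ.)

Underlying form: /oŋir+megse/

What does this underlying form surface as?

[oŋir+megze]

/s/ after /g/ (voiced) → [z]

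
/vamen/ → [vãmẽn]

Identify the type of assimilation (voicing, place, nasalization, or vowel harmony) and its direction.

nasalization, regressive

/a/→[ã] /e/→[ẽ].
Each target copies a feature from the following segment, so the direction is regressive.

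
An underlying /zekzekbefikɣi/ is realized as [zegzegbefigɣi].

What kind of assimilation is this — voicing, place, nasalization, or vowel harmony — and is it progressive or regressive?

voicing assimilation, regressive

/k/→[g] /k/→[g] /k/→[g].
Each target copies a feature from the following segment, so the direction is regressive.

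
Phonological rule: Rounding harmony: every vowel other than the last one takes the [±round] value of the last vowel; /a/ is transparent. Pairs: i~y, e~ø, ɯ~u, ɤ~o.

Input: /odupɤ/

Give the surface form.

[ɤdɯpɤ]

/o/ harmonizes with /ɤ/ ([-round]) → [ɤ]
/u/ harmonizes with /ɤ/ ([-round]) → [ɯ]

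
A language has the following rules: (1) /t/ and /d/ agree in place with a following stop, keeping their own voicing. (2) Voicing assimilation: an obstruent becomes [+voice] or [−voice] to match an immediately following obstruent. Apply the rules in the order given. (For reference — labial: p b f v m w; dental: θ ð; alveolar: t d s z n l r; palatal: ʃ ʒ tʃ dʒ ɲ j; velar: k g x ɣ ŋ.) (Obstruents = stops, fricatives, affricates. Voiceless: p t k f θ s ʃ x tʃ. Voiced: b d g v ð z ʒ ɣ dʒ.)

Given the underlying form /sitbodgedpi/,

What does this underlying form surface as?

Rule 1: /t/ before /b/ (labial) → [p]
Rule 1: /d/ before /g/ (velar) → [g]
Rule 1: /d/ before /p/ (labial) → [b]
After rule 1: sipboggebpi
Rule 2: /p/ before /b/ (voiced) → [b]
Rule 2: /b/ before /p/ (voiceless) → [p]

[sibboggeppi]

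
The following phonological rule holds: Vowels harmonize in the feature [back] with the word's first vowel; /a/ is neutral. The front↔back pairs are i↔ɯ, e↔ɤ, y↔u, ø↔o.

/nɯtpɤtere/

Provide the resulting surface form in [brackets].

[nɯtpɤtɤrɤ]

/e/ harmonizes with /ɯ/ ([+back]) → [ɤ]
/e/ harmonizes with /ɯ/ ([+back]) → [ɤ]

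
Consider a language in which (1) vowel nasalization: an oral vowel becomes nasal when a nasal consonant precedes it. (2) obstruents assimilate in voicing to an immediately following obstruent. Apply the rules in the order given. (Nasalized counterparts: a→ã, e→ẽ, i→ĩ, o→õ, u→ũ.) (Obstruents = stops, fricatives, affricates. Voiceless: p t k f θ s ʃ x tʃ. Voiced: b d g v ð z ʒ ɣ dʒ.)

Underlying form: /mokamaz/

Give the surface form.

Rule 1: /o/ after nasal /m/ → [õ]
Rule 1: /a/ after nasal /m/ → [ã]
After rule 1: mõkamãz
Rule 2: no segment meets the rule's conditions; no change.

[mõkamãz]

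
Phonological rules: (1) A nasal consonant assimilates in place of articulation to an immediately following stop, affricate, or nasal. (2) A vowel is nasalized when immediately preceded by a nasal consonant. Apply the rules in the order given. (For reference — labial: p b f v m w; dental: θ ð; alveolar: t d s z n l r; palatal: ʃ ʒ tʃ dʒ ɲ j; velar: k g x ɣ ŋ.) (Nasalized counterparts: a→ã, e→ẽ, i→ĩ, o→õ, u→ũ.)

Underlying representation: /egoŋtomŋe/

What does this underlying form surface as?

[egontoŋŋẽ]

Rule 1: /ŋ/ before /t/ (alveolar) → [n]
Rule 1: /m/ before /ŋ/ (velar) → [ŋ]
After rule 1: egontoŋŋe
Rule 2: /e/ after nasal /ŋ/ → [ẽ]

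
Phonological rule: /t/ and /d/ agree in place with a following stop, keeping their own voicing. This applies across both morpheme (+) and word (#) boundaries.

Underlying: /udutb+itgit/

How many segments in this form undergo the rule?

2

/t/ before /b/ (labial) → [p]
/t/ before /g/ (velar) → [k]
2 segments change.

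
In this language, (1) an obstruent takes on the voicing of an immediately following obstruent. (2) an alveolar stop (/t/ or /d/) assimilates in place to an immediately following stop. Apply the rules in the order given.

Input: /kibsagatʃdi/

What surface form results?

Rule 1: /b/ before /s/ (voiceless) → [p]
Rule 1: /tʃ/ before /d/ (voiced) → [dʒ]
After rule 1: kipsagadʒdi
Rule 2: no segment meets the rule's conditions; no change.

[kipsagadʒdi]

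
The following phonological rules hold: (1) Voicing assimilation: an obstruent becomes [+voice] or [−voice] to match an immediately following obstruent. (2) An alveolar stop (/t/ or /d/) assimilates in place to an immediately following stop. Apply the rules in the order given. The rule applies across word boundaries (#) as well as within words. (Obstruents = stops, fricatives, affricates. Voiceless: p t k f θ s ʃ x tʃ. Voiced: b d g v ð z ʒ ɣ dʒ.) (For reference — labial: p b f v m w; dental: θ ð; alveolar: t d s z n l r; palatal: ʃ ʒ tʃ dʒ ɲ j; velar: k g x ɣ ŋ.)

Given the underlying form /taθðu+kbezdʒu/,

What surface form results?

Rule 1: /θ/ before /ð/ (voiced) → [ð]
Rule 1: /k/ before /b/ (voiced) → [g]
After rule 1: taððu+gbezdʒu
Rule 2: no segment meets the rule's conditions; no change.

[taððu+gbezdʒu]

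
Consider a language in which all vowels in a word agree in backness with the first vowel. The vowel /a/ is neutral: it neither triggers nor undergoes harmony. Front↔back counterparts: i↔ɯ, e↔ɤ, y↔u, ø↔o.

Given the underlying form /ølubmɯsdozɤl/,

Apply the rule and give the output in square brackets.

/u/ harmonizes with /ø/ ([-back]) → [y]
/ɯ/ harmonizes with /ø/ ([-back]) → [i]
/o/ harmonizes with /ø/ ([-back]) → [ø]
/ɤ/ harmonizes with /ø/ ([-back]) → [e]

[ølybmisdøzel]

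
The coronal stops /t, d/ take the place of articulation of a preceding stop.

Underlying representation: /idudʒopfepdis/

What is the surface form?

/d/ after /p/ (labial) → [b]

[idudʒopfepbis]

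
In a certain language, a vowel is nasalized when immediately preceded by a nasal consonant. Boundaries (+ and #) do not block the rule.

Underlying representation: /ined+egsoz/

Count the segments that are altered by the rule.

/e/ after nasal /n/ → [ẽ]
1 segment changes.

1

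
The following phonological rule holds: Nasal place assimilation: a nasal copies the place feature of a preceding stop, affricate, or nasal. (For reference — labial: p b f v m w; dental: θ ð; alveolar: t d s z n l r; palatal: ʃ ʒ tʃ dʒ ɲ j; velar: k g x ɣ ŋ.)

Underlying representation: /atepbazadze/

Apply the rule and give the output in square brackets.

no segment meets the rule's conditions; no change.

[atepbazadze]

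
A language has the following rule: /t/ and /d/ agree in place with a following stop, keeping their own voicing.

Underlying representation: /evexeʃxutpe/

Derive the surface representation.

/t/ before /p/ (labial) → [p]

[evexeʃxuppe]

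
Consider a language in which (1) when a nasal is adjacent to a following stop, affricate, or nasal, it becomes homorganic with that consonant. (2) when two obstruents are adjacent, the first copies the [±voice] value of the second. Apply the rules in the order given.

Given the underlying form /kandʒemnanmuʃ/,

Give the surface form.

[kaɲdʒennammuʃ]

Rule 1: /n/ before /dʒ/ (palatal) → [ɲ]
Rule 1: /m/ before /n/ (alveolar) → [n]
Rule 1: /n/ before /m/ (labial) → [m]
After rule 1: kaɲdʒennammuʃ
Rule 2: no segment meets the rule's conditions; no change.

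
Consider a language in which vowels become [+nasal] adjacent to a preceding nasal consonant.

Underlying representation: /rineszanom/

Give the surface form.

[rinẽszanõm]

/e/ after nasal /n/ → [ẽ]
/o/ after nasal /n/ → [õ]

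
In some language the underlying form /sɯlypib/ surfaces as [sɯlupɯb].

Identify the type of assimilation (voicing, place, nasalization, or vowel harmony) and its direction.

vowel harmony, progressive

/y/→[u] /i/→[ɯ].
Vowels agree with the first vowel, so the harmony is progressive.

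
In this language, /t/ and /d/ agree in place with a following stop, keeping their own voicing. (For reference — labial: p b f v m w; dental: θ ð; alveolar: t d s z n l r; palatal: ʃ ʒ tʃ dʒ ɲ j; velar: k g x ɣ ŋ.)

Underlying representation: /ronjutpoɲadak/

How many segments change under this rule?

/t/ before /p/ (labial) → [p]
1 segment changes.

1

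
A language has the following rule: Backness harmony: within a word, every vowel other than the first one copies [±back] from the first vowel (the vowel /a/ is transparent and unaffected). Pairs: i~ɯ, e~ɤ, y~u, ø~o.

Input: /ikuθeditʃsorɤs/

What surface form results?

[ikyθeditʃsøres]

/u/ harmonizes with /i/ ([-back]) → [y]
/o/ harmonizes with /i/ ([-back]) → [ø]
/ɤ/ harmonizes with /i/ ([-back]) → [e]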